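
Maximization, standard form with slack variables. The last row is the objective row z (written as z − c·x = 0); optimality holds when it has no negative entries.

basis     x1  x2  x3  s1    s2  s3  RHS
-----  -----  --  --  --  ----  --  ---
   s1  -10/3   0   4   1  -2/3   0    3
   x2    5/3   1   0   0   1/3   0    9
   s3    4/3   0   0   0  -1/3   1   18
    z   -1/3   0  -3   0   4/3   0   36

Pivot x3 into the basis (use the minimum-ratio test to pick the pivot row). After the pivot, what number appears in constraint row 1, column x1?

Ratio test on column x3 — row 1: 3/4 = 3/4; row 2: entry 0 ≤ 0; row 3: entry 0 ≤ 0. Minimum is 3/4 at row 1 (s1 leaves); pivot element 4.
Divide row 1 by 4; eliminate column x3 from the other rows.
In the new row 1, the x1 entry is the old entry divided by the pivot: (-10/3)/4 = -5/6.

-5/6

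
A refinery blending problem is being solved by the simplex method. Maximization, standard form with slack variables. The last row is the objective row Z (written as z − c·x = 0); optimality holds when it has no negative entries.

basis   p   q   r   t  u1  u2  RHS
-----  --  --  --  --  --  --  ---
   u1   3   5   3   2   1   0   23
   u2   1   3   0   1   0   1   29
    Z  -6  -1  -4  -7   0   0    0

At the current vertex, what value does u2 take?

29

u2 is basic (row 2); its value is the RHS of that row, 29.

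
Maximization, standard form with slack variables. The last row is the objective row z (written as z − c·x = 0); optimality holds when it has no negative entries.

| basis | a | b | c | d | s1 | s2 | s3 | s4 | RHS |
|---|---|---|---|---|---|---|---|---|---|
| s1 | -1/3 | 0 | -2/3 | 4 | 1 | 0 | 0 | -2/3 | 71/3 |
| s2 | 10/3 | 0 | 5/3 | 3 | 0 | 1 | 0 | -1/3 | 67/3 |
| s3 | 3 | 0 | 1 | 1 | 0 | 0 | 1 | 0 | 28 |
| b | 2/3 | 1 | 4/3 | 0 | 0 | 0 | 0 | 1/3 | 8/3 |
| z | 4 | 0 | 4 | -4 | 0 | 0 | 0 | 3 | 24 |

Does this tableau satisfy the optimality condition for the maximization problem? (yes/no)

no

The z-row has a negative entry -4 in column d, so it is not optimal.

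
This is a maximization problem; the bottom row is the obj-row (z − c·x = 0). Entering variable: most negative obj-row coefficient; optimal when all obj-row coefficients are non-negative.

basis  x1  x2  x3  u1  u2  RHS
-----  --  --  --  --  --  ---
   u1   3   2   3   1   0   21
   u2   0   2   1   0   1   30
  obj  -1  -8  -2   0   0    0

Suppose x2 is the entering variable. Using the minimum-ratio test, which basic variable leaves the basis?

u1

Column x2 entries and ratios — u1: 21/2 = 21/2; u2: 30/2 = 15.
Smallest ratio is 21/2 in the row of u1, so u1 leaves.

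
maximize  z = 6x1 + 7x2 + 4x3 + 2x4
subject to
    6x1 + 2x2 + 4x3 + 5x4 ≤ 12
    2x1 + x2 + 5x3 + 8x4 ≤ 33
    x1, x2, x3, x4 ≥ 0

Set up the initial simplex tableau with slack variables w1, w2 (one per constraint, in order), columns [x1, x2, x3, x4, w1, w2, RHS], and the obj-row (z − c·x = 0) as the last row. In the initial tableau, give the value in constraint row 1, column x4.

5

Constraint 1 has coefficient 5 on x4.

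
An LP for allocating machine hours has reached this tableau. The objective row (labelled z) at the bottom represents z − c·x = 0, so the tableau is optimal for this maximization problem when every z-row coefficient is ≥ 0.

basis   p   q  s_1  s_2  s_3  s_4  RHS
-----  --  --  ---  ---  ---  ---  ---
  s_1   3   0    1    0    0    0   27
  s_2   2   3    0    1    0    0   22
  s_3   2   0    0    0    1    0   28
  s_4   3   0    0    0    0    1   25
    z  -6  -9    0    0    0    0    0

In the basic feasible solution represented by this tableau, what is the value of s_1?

s_1 is basic (row 1); its value is the RHS of that row, 27.

27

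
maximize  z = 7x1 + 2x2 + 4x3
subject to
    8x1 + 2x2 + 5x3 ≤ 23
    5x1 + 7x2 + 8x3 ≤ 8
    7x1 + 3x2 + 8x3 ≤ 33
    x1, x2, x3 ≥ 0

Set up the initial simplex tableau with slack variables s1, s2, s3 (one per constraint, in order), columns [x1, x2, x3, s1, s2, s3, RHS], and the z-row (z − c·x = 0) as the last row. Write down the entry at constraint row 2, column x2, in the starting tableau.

Constraint 2 has coefficient 7 on x2.

7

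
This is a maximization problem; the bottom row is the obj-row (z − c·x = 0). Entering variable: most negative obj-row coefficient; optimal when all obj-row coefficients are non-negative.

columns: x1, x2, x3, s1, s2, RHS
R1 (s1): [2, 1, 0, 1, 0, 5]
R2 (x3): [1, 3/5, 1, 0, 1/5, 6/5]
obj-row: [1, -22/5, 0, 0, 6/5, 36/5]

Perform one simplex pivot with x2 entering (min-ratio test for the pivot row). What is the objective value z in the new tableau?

Ratio test on column x2 — row 1: 5/1 = 5; row 2: (6/5)/(3/5) = 2. Minimum is 2 at row 2 (x3 leaves); pivot element 3/5.
Pivot on row 2; the obj-row RHS becomes 36/5 − (-22/5)·2 = 16.

16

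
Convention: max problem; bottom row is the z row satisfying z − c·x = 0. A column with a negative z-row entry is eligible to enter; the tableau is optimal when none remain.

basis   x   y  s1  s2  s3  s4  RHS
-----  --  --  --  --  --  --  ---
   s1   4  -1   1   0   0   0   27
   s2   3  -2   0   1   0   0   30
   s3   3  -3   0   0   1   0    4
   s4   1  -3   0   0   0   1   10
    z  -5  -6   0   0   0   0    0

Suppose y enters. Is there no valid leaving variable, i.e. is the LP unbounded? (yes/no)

Every constraint-row entry in column y is ≤ 0, so increasing y is unbounded.

yes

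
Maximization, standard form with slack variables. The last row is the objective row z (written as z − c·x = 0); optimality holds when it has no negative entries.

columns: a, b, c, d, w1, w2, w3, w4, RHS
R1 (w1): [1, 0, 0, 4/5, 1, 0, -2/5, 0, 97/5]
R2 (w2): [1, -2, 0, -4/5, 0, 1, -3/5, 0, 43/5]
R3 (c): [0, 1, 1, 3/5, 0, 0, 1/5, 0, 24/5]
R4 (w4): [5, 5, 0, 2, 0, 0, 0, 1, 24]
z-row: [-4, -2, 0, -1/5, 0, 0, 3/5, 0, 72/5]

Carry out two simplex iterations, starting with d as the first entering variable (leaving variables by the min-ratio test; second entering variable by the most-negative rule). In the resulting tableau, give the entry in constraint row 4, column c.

Ratio test on column d — row 1: (97/5)/(4/5) = 97/4; row 2: entry -4/5 ≤ 0; row 3: (24/5)/(3/5) = 8; row 4: 24/2 = 12. Minimum is 8 at row 3 (c leaves); pivot element 3/5.
Divide row 3 by 3/5; eliminate column d from the other rows.
Second iteration: most negative z-row entry is -4 in column a, so a enters.
Ratio test on column a — row 1: 13/1 = 13; row 2: 15/1 = 15; row 3: entry 0 ≤ 0; row 4: 8/5 = 8/5. Minimum is 8/5 at row 4 (w4 leaves); pivot element 5.
Divide row 4 by 5; eliminate column a from the other rows.
After both pivots, the entry at constraint row 4, column c is -2/3.

-2/3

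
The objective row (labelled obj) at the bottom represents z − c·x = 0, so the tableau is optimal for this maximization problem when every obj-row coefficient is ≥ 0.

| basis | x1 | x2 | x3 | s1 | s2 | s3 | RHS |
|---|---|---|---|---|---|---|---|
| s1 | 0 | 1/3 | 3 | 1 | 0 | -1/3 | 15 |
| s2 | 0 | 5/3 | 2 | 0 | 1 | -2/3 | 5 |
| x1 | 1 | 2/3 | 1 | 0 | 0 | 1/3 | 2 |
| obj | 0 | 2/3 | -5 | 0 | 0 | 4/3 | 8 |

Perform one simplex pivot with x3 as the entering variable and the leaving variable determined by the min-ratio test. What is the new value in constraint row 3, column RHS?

Ratio test on column x3 — row 1: 15/3 = 5; row 2: 5/2 = 5/2; row 3: 2/1 = 2. Minimum is 2 at row 3 (x1 leaves); pivot element 1.
Divide row 3 by 1; eliminate column x3 from the other rows.
In the new row 3, the RHS entry is the old entry divided by the pivot: 2/1 = 2.

2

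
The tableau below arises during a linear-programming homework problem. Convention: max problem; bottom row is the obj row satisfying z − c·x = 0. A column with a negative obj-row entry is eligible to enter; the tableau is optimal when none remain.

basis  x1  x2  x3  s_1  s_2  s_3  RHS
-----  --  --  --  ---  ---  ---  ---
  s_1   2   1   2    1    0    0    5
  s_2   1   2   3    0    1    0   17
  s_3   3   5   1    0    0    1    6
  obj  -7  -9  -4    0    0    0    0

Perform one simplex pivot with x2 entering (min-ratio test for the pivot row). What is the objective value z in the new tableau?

Ratio test on column x2 — row 1: 5/1 = 5; row 2: 17/2 = 17/2; row 3: 6/5 = 6/5. Minimum is 6/5 at row 3 (s_3 leaves); pivot element 5.
Pivot on row 3; the obj-row RHS becomes 0 − (-9)·(6/5) = 54/5.

54/5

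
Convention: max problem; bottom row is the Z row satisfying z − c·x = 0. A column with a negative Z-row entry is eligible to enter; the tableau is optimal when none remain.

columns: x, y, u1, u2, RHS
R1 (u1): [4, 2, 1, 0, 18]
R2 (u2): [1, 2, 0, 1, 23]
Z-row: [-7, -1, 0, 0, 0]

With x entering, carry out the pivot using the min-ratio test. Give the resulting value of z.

63/2

Ratio test on column x — row 1: 18/4 = 9/2; row 2: 23/1 = 23. Minimum is 9/2 at row 1 (u1 leaves); pivot element 4.
Pivot on row 1; the Z-row RHS becomes 0 − (-7)·(9/2) = 63/2.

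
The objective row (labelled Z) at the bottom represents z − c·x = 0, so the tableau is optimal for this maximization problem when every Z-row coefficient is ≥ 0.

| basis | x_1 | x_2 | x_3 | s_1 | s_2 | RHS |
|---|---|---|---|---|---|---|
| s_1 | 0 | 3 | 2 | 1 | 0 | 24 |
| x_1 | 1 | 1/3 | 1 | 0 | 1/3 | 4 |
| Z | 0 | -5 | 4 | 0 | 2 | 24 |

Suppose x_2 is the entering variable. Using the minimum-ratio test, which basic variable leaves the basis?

Column x_2 entries and ratios — s_1: 24/3 = 8; x_1: 4/(1/3) = 12.
Smallest ratio is 8 in the row of s_1, so s_1 leaves.

s_1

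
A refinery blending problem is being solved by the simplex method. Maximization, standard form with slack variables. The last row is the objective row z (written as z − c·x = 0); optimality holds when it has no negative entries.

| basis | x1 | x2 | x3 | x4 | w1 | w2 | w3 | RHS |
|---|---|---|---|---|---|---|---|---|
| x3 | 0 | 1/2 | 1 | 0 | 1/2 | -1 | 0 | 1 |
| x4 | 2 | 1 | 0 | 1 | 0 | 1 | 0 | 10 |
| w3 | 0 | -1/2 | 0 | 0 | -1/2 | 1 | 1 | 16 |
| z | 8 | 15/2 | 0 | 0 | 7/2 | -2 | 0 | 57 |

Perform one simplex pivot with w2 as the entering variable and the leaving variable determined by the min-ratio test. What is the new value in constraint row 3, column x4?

Ratio test on column w2 — row 1: entry -1 ≤ 0; row 2: 10/1 = 10; row 3: 16/1 = 16. Minimum is 10 at row 2 (x4 leaves); pivot element 1.
Divide row 2 by 1; eliminate column w2 from the other rows.
Row 3 update in column x4: 0 − 1·1 = -1.

-1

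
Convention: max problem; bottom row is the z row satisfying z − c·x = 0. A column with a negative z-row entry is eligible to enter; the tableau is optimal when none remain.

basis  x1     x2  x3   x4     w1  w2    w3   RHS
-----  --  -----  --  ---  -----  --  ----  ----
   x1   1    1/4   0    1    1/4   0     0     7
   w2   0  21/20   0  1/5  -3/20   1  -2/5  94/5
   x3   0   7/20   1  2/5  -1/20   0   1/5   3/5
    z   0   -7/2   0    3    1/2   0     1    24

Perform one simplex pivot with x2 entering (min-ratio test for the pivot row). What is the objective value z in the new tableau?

30

Ratio test on column x2 — row 1: 7/(1/4) = 28; row 2: (94/5)/(21/20) = 376/21; row 3: (3/5)/(7/20) = 12/7. Minimum is 12/7 at row 3 (x3 leaves); pivot element 7/20.
Pivot on row 3; the z-row RHS becomes 24 − (-7/2)·(12/7) = 30.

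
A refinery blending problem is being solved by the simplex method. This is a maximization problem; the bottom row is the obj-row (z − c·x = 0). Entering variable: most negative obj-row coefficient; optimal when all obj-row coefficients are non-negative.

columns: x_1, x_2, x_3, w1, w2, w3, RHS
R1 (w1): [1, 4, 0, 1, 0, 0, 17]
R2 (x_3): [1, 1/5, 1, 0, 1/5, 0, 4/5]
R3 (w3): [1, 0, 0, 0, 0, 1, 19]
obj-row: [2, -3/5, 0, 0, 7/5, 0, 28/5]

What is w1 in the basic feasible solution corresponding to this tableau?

17

w1 is basic (row 1); its value is the RHS of that row, 17.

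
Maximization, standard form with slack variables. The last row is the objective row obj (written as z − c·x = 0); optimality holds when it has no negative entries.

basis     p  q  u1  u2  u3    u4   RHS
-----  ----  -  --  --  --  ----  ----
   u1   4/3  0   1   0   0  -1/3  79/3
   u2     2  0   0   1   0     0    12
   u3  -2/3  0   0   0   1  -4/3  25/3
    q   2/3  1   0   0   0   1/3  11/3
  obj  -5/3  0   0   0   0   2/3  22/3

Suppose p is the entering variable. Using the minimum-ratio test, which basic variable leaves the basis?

Column p entries and ratios — u1: (79/3)/(4/3) = 79/4; u2: 12/2 = 6; u3: -2/3 ≤ 0, skip; q: (11/3)/(2/3) = 11/2.
Smallest ratio is 11/2 in the row of q, so q leaves.

q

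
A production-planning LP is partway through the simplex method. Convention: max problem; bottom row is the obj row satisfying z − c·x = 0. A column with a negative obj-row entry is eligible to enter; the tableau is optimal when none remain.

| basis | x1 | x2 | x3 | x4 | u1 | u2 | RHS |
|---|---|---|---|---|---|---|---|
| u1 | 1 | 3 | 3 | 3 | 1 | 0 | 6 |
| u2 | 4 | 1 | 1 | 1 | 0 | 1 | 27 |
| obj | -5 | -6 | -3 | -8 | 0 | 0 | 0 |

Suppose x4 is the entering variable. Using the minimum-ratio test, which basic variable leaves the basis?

Column x4 entries and ratios — u1: 6/3 = 2; u2: 27/1 = 27.
Smallest ratio is 2 in the row of u1, so u1 leaves.

u1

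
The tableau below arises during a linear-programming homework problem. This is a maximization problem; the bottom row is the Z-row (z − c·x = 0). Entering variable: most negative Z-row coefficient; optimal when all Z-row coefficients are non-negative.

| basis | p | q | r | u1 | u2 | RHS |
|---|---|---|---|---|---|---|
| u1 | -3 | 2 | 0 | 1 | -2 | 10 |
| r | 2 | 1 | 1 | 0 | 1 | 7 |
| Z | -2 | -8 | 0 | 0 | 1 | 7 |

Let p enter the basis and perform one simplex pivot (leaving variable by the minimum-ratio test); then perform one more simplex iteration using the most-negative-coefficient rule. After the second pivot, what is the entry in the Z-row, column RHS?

Ratio test on column p — row 1: entry -3 ≤ 0; row 2: 7/2 = 7/2. Minimum is 7/2 at row 2 (r leaves); pivot element 2.
Divide row 2 by 2; eliminate column p from the other rows.
Second iteration: most negative Z-row entry is -7 in column q, so q enters.
Ratio test on column q — row 1: (41/2)/(7/2) = 41/7; row 2: (7/2)/(1/2) = 7. Minimum is 41/7 at row 1 (u1 leaves); pivot element 7/2.
Divide row 1 by 7/2; eliminate column q from the other rows.
After both pivots, the entry at the Z-row, column RHS is 55.

55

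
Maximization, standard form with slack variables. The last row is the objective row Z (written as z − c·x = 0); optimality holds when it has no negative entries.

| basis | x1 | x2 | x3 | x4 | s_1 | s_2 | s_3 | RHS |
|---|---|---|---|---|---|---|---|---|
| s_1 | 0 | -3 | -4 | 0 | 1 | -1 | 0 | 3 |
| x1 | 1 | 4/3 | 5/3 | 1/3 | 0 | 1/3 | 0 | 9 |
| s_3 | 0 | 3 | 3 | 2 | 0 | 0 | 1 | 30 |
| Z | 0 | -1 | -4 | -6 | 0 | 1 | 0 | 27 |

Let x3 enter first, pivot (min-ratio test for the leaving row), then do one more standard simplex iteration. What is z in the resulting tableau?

Ratio test on column x3 — row 1: entry -4 ≤ 0; row 2: 9/(5/3) = 27/5; row 3: 30/3 = 10. Minimum is 27/5 at row 2 (x1 leaves); pivot element 5/3.
Pivot on row 2; the Z-row RHS becomes 27 − (-4)·(27/5) = 243/5.
Next entering variable (most negative Z-row entry -26/5): x4.
Ratio test on column x4 — row 1: (123/5)/(4/5) = 123/4; row 2: (27/5)/(1/5) = 27; row 3: (69/5)/(7/5) = 69/7. Minimum is 69/7 at row 3 (s_3 leaves); pivot element 7/5.
After the second pivot the Z-row RHS is 243/5 − (-26/5)·(69/7) = 699/7.

699/7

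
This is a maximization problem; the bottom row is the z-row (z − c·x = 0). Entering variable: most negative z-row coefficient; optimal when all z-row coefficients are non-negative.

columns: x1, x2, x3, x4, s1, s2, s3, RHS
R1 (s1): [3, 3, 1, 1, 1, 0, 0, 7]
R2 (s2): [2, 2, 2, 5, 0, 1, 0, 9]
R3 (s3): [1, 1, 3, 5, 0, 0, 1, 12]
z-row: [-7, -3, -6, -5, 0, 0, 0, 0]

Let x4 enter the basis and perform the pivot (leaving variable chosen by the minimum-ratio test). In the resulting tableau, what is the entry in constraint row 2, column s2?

1/5

Ratio test on column x4 — row 1: 7/1 = 7; row 2: 9/5 = 9/5; row 3: 12/5 = 12/5. Minimum is 9/5 at row 2 (s2 leaves); pivot element 5.
Divide row 2 by 5; eliminate column x4 from the other rows.
In the new row 2, the s2 entry is the old entry divided by the pivot: 1/5 = 1/5.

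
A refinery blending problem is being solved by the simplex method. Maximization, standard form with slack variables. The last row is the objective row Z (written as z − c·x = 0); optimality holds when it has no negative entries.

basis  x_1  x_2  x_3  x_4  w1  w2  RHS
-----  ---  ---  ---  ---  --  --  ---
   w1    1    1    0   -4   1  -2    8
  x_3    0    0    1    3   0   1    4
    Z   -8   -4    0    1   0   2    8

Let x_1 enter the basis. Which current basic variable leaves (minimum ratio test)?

w1

Column x_1 entries and ratios — w1: 8/1 = 8; x_3: 0 ≤ 0, skip.
Smallest ratio is 8 in the row of w1, so w1 leaves.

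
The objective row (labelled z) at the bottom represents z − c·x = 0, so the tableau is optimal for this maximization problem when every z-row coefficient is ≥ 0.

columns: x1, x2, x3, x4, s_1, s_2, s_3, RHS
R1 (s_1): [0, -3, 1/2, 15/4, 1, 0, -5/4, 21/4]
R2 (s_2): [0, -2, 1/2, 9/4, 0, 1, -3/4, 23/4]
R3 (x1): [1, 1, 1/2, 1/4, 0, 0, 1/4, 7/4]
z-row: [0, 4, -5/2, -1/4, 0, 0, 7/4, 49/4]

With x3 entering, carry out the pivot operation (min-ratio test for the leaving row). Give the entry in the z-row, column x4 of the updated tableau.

1

Ratio test on column x3 — row 1: (21/4)/(1/2) = 21/2; row 2: (23/4)/(1/2) = 23/2; row 3: (7/4)/(1/2) = 7/2. Minimum is 7/2 at row 3 (x1 leaves); pivot element 1/2.
Divide row 3 by 1/2; eliminate column x3 from the other rows.
z-row update in column x4: -1/4 − (-5/2)·(1/2) = 1.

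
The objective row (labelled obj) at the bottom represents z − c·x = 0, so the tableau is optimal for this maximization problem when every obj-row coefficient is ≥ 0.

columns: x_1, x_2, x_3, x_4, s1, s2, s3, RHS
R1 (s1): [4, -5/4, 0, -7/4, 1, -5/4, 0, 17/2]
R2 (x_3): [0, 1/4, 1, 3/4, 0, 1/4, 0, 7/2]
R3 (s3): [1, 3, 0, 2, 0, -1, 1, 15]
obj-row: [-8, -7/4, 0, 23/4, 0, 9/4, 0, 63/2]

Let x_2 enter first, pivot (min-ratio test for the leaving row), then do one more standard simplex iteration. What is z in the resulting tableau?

Ratio test on column x_2 — row 1: entry -5/4 ≤ 0; row 2: (7/2)/(1/4) = 14; row 3: 15/3 = 5. Minimum is 5 at row 3 (s3 leaves); pivot element 3.
Pivot on row 3; the obj-row RHS becomes 63/2 − (-7/4)·5 = 161/4.
Next entering variable (most negative obj-row entry -89/12): x_1.
Ratio test on column x_1 — row 1: (59/4)/(53/12) = 177/53; row 2: entry -1/12 ≤ 0; row 3: 5/(1/3) = 15. Minimum is 177/53 at row 1 (s1 leaves); pivot element 53/12.
After the second pivot the obj-row RHS is 161/4 − (-89/12)·(177/53) = 3446/53.

3446/53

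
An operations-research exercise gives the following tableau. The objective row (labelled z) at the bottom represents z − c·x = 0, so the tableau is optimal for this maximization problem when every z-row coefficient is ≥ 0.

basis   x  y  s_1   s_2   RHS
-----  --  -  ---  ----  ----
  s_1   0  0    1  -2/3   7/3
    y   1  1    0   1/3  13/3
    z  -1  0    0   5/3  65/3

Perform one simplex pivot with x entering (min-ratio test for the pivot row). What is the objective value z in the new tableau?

Ratio test on column x — row 1: entry 0 ≤ 0; row 2: (13/3)/1 = 13/3. Minimum is 13/3 at row 2 (y leaves); pivot element 1.
Pivot on row 2; the z-row RHS becomes 65/3 − (-1)·(13/3) = 26.

26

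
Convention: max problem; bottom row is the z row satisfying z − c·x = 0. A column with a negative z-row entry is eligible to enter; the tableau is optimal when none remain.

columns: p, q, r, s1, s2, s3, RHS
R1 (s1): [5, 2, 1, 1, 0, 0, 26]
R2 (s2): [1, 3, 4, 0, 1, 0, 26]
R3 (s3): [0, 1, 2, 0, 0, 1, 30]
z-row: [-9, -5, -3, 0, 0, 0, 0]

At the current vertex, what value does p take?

0

p is not in the basis, so in the current basic feasible solution p = 0.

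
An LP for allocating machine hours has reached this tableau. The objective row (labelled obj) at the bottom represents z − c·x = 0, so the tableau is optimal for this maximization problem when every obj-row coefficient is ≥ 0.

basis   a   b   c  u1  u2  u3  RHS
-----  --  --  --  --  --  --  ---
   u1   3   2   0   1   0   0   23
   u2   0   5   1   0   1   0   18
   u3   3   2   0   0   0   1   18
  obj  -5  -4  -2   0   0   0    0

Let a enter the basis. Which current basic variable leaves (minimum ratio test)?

Column a entries and ratios — u1: 23/3 = 23/3; u2: 0 ≤ 0, skip; u3: 18/3 = 6.
Smallest ratio is 6 in the row of u3, so u3 leaves.

u3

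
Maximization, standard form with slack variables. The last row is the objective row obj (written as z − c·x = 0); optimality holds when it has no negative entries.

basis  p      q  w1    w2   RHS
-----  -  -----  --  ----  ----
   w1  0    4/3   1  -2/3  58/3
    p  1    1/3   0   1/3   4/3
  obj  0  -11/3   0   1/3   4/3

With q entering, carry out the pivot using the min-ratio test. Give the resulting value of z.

16

Ratio test on column q — row 1: (58/3)/(4/3) = 29/2; row 2: (4/3)/(1/3) = 4. Minimum is 4 at row 2 (p leaves); pivot element 1/3.
Pivot on row 2; the obj-row RHS becomes 4/3 − (-11/3)·4 = 16.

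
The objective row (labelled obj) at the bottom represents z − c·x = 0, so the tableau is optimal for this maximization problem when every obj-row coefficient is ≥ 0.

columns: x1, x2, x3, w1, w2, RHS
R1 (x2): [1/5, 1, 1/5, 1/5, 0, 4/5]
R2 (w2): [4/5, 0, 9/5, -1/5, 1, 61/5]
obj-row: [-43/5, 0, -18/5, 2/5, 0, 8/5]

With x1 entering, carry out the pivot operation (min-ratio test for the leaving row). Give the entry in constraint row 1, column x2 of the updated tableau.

5

Ratio test on column x1 — row 1: (4/5)/(1/5) = 4; row 2: (61/5)/(4/5) = 61/4. Minimum is 4 at row 1 (x2 leaves); pivot element 1/5.
Divide row 1 by 1/5; eliminate column x1 from the other rows.
In the new row 1, the x2 entry is the old entry divided by the pivot: 1/(1/5) = 5.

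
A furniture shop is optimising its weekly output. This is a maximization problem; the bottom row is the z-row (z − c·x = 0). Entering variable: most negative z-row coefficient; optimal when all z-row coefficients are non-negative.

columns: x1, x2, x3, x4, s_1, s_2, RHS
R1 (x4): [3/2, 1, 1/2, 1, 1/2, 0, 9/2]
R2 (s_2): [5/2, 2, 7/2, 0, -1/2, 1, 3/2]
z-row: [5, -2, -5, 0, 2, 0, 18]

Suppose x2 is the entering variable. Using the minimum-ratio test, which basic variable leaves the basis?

Column x2 entries and ratios — x4: (9/2)/1 = 9/2; s_2: (3/2)/2 = 3/4.
Smallest ratio is 3/4 in the row of s_2, so s_2 leaves.

s_2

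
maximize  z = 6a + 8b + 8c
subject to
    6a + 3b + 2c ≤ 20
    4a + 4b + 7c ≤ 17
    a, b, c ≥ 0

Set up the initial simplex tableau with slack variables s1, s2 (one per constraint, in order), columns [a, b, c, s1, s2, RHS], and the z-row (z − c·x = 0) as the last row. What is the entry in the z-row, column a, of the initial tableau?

The z-row carries the negated objective coefficients: the a entry is -6.

-6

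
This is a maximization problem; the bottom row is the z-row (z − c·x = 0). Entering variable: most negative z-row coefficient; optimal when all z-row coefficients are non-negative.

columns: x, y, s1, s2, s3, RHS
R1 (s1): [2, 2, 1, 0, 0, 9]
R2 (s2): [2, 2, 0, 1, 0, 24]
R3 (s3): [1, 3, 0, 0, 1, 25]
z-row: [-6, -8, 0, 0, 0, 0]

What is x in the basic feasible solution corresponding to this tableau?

0

x is not in the basis, so in the current basic feasible solution x = 0.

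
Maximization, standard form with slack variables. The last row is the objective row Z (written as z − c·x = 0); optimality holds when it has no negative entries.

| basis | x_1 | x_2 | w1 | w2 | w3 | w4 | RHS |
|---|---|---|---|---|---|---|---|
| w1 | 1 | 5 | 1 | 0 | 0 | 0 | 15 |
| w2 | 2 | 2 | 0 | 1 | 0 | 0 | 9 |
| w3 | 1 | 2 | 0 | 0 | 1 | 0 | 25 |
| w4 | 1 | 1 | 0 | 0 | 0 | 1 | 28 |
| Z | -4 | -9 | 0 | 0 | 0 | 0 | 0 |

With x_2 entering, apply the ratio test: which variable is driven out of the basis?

Column x_2 entries and ratios — w1: 15/5 = 3; w2: 9/2 = 9/2; w3: 25/2 = 25/2; w4: 28/1 = 28.
Smallest ratio is 3 in the row of w1, so w1 leaves.

w1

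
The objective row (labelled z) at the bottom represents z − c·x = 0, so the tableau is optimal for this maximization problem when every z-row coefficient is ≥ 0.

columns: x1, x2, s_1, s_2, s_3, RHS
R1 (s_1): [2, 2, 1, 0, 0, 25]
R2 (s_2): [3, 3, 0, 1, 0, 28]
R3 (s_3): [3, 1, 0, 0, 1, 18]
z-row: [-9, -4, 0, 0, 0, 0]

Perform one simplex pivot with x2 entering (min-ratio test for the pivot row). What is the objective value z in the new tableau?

112/3

Ratio test on column x2 — row 1: 25/2 = 25/2; row 2: 28/3 = 28/3; row 3: 18/1 = 18. Minimum is 28/3 at row 2 (s_2 leaves); pivot element 3.
Pivot on row 2; the z-row RHS becomes 0 − (-4)·(28/3) = 112/3.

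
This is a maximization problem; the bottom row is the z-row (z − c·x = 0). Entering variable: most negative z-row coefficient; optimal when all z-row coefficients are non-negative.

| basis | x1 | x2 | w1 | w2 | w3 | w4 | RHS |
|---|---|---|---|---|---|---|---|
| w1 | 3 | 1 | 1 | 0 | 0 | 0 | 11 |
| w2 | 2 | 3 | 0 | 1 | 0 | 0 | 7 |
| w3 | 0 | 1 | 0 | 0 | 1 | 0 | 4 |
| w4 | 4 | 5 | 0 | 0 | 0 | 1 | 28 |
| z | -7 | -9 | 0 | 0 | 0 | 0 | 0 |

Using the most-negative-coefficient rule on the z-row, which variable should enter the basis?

Negative z-row entries: x1: -7, x2: -9.
The most negative is -9 in column x2, so x2 enters.

x2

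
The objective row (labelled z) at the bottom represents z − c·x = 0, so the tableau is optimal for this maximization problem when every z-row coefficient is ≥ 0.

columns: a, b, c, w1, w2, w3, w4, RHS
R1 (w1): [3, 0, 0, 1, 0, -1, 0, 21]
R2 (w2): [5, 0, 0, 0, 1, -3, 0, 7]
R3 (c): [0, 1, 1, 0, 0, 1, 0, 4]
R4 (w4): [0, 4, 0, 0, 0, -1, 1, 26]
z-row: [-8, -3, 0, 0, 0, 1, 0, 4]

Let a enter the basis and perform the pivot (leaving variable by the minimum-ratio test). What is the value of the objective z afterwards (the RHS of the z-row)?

Ratio test on column a — row 1: 21/3 = 7; row 2: 7/5 = 7/5; row 3: entry 0 ≤ 0; row 4: entry 0 ≤ 0. Minimum is 7/5 at row 2 (w2 leaves); pivot element 5.
Pivot on row 2; the z-row RHS becomes 4 − (-8)·(7/5) = 76/5.

76/5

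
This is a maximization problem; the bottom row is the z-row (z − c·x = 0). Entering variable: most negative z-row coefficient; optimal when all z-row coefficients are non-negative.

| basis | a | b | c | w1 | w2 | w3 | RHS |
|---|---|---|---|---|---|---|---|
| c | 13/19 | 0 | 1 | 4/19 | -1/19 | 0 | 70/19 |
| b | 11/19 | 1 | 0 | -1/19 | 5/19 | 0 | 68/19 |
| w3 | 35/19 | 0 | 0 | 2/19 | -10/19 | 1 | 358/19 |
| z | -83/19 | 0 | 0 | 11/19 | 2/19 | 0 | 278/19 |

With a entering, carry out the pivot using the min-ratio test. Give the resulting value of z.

Ratio test on column a — row 1: (70/19)/(13/19) = 70/13; row 2: (68/19)/(11/19) = 68/11; row 3: (358/19)/(35/19) = 358/35. Minimum is 70/13 at row 1 (c leaves); pivot element 13/19.
Pivot on row 1; the z-row RHS becomes 278/19 − (-83/19)·(70/13) = 496/13.

496/13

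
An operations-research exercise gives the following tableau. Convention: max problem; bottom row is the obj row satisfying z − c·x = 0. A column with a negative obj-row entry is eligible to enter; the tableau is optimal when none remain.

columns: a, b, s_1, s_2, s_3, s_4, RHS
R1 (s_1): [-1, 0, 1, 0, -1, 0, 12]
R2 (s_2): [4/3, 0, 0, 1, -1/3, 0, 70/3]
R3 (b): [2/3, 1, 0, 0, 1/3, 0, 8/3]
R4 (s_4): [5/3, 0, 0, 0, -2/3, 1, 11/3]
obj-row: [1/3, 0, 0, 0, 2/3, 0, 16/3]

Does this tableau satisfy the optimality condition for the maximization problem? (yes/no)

yes

Every obj-row coefficient is ≥ 0, so the tableau is optimal.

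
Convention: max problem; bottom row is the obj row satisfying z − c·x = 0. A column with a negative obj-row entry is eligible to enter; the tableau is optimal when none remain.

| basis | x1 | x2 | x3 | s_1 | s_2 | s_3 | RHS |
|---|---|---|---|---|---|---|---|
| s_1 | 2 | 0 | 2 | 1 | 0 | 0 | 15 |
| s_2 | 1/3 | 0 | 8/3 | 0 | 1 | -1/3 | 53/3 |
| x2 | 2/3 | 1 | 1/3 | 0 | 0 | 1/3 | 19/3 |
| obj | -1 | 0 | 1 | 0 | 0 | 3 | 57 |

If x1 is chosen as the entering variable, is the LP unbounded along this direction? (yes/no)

Column x1 has positive entries in row(s) 1, 2, 3, so the ratio test bounds it — not unbounded.

no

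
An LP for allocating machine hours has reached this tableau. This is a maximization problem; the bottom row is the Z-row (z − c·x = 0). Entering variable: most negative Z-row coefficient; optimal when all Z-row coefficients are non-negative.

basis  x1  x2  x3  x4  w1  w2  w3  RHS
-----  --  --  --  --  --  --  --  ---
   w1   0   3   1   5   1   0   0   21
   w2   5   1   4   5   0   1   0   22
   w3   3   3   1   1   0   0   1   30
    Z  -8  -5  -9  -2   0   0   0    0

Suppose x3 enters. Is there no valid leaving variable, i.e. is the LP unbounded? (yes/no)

Column x3 has positive entries in row(s) 1, 2, 3, so the ratio test bounds it — not unbounded.

no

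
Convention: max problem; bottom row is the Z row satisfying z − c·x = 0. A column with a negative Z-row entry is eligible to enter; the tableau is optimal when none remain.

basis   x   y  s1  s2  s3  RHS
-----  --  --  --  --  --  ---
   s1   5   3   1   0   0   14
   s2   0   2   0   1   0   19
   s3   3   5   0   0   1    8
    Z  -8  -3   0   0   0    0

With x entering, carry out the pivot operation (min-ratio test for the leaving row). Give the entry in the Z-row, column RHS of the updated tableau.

64/3

Ratio test on column x — row 1: 14/5 = 14/5; row 2: entry 0 ≤ 0; row 3: 8/3 = 8/3. Minimum is 8/3 at row 3 (s3 leaves); pivot element 3.
Divide row 3 by 3; eliminate column x from the other rows.
Z-row update in column RHS: 0 − (-8)·(8/3) = 64/3.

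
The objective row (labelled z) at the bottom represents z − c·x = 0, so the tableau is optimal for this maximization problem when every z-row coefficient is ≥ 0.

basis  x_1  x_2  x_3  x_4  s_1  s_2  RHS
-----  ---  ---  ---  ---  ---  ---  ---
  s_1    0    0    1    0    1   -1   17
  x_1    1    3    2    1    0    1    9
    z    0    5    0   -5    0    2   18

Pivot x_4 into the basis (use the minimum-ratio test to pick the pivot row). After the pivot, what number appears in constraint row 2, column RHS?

Ratio test on column x_4 — row 1: entry 0 ≤ 0; row 2: 9/1 = 9. Minimum is 9 at row 2 (x_1 leaves); pivot element 1.
Divide row 2 by 1; eliminate column x_4 from the other rows.
In the new row 2, the RHS entry is the old entry divided by the pivot: 9/1 = 9.

9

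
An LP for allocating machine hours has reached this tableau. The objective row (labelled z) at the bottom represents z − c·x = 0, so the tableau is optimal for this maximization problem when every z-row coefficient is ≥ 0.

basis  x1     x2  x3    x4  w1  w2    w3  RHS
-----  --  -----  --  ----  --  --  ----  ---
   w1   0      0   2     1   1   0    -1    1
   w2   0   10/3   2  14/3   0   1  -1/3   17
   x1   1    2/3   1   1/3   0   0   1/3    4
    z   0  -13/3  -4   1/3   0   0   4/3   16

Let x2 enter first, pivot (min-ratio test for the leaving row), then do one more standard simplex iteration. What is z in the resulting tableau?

194/5

Ratio test on column x2 — row 1: entry 0 ≤ 0; row 2: 17/(10/3) = 51/10; row 3: 4/(2/3) = 6. Minimum is 51/10 at row 2 (w2 leaves); pivot element 10/3.
Pivot on row 2; the z-row RHS becomes 16 − (-13/3)·(51/10) = 381/10.
Next entering variable (most negative z-row entry -7/5): x3.
Ratio test on column x3 — row 1: 1/2 = 1/2; row 2: (51/10)/(3/5) = 17/2; row 3: (3/5)/(3/5) = 1. Minimum is 1/2 at row 1 (w1 leaves); pivot element 2.
After the second pivot the z-row RHS is 381/10 − (-7/5)·(1/2) = 194/5.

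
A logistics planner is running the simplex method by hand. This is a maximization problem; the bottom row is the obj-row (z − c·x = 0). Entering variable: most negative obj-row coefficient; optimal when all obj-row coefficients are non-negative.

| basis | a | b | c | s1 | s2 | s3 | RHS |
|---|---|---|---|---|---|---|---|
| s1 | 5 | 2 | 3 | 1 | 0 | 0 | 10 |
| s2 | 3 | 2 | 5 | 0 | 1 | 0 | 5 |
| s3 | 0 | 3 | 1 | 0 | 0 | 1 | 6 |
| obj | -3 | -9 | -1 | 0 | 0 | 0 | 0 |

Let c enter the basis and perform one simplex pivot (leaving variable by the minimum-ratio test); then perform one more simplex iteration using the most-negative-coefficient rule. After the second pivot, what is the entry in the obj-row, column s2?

-6/13

Ratio test on column c — row 1: 10/3 = 10/3; row 2: 5/5 = 1; row 3: 6/1 = 6. Minimum is 1 at row 2 (s2 leaves); pivot element 5.
Divide row 2 by 5; eliminate column c from the other rows.
Second iteration: most negative obj-row entry is -43/5 in column b, so b enters.
Ratio test on column b — row 1: 7/(4/5) = 35/4; row 2: 1/(2/5) = 5/2; row 3: 5/(13/5) = 25/13. Minimum is 25/13 at row 3 (s3 leaves); pivot element 13/5.
Divide row 3 by 13/5; eliminate column b from the other rows.
After both pivots, the entry at the obj-row, column s2 is -6/13.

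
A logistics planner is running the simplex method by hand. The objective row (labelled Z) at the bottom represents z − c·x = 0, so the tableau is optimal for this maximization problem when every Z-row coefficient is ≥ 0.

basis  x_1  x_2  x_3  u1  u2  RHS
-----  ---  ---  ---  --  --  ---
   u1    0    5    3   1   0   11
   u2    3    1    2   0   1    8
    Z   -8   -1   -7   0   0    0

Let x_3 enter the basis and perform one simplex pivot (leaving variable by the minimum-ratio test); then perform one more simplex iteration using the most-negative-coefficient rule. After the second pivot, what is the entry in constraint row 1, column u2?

Ratio test on column x_3 — row 1: 11/3 = 11/3; row 2: 8/2 = 4. Minimum is 11/3 at row 1 (u1 leaves); pivot element 3.
Divide row 1 by 3; eliminate column x_3 from the other rows.
Second iteration: most negative Z-row entry is -8 in column x_1, so x_1 enters.
Ratio test on column x_1 — row 1: entry 0 ≤ 0; row 2: (2/3)/3 = 2/9. Minimum is 2/9 at row 2 (u2 leaves); pivot element 3.
Divide row 2 by 3; eliminate column x_1 from the other rows.
After both pivots, the entry at constraint row 1, column u2 is 0.

0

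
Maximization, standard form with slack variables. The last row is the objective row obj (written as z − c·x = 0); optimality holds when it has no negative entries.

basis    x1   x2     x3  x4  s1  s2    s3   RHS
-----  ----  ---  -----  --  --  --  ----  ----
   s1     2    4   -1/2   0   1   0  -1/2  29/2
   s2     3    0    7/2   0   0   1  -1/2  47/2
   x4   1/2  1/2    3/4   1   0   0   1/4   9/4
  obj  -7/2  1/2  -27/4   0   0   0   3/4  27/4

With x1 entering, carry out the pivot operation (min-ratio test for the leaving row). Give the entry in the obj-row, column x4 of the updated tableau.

Ratio test on column x1 — row 1: (29/2)/2 = 29/4; row 2: (47/2)/3 = 47/6; row 3: (9/4)/(1/2) = 9/2. Minimum is 9/2 at row 3 (x4 leaves); pivot element 1/2.
Divide row 3 by 1/2; eliminate column x1 from the other rows.
obj-row update in column x4: 0 − (-7/2)·2 = 7.

7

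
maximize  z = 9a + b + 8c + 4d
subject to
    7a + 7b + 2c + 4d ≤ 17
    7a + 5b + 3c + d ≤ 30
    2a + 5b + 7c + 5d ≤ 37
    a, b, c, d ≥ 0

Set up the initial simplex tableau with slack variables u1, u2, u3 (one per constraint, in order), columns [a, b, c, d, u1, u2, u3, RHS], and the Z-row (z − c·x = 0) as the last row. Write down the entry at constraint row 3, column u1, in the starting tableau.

0

Slack u1 belongs to constraint 1; its column is the unit vector e_1, so the entry in row 3 is 0.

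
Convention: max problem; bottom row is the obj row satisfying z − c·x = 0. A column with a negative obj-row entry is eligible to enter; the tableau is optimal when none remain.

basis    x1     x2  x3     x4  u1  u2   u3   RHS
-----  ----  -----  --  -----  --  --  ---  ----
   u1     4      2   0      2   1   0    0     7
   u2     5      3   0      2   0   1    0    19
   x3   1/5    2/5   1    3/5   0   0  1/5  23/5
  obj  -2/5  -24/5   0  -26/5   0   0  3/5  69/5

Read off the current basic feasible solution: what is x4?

0

x4 is not in the basis, so in the current basic feasible solution x4 = 0.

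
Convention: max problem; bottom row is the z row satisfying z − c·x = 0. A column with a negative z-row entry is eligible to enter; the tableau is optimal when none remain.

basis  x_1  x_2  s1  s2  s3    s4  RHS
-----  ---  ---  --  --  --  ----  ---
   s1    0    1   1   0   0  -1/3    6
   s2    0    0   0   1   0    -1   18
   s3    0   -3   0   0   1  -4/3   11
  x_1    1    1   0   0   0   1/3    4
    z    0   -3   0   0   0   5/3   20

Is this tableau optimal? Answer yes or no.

The z-row has a negative entry -3 in column x_2, so it is not optimal.

no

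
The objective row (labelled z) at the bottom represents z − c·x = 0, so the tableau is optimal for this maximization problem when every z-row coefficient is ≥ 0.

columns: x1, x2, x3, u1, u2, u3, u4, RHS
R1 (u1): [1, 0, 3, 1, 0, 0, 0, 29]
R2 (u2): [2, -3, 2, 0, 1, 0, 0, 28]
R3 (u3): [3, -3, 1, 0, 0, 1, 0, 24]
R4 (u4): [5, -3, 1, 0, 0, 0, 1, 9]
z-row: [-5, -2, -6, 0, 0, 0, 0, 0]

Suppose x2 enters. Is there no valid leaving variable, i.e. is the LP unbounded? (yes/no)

yes

Every constraint-row entry in column x2 is ≤ 0, so increasing x2 is unbounded.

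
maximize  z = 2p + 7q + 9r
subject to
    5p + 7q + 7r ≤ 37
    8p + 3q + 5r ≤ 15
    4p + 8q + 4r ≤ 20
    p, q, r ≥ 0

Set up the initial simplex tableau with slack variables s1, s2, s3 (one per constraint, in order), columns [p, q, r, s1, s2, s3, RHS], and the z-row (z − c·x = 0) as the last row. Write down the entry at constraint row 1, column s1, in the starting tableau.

1

Slack s1 belongs to constraint 1; its column is the unit vector e_1, so the entry in row 1 is 1.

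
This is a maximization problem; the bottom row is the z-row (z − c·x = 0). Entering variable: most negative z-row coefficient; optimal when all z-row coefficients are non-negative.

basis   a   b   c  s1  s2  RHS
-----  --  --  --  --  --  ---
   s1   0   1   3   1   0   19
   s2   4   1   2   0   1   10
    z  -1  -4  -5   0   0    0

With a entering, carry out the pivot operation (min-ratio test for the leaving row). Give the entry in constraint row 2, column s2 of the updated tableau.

1/4

Ratio test on column a — row 1: entry 0 ≤ 0; row 2: 10/4 = 5/2. Minimum is 5/2 at row 2 (s2 leaves); pivot element 4.
Divide row 2 by 4; eliminate column a from the other rows.
In the new row 2, the s2 entry is the old entry divided by the pivot: 1/4 = 1/4.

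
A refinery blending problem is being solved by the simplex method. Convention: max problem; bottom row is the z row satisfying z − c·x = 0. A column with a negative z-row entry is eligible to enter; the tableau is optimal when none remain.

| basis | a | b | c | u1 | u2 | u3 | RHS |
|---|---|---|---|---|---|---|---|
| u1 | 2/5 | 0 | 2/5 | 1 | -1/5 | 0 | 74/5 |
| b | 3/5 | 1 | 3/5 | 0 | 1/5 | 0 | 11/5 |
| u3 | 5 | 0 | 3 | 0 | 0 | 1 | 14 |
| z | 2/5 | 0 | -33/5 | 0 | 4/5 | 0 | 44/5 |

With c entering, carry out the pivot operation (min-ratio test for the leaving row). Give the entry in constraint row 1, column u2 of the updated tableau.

Ratio test on column c — row 1: (74/5)/(2/5) = 37; row 2: (11/5)/(3/5) = 11/3; row 3: 14/3 = 14/3. Minimum is 11/3 at row 2 (b leaves); pivot element 3/5.
Divide row 2 by 3/5; eliminate column c from the other rows.
Row 1 update in column u2: -1/5 − (2/5)·(1/3) = -1/3.

-1/3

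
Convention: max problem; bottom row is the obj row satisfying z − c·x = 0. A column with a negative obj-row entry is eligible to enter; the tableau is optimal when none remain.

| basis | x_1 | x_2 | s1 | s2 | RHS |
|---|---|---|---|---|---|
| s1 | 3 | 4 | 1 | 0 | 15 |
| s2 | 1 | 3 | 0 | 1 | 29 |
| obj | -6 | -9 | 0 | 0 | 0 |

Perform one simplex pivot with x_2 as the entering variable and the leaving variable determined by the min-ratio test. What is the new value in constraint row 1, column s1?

1/4

Ratio test on column x_2 — row 1: 15/4 = 15/4; row 2: 29/3 = 29/3. Minimum is 15/4 at row 1 (s1 leaves); pivot element 4.
Divide row 1 by 4; eliminate column x_2 from the other rows.
In the new row 1, the s1 entry is the old entry divided by the pivot: 1/4 = 1/4.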